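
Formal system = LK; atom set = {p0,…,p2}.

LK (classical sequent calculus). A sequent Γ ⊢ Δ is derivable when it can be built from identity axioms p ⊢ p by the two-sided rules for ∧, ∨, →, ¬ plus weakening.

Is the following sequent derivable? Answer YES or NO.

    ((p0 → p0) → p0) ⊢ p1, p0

Proof tree:
[→L] ((p0 → p0) → p0) ⊢ p1, p0
  [→R]  ⊢ (p0 → p0)
    [Ax] p0 ⊢ p0
  [WR] p0 ⊢ p0, p1
    [Ax] p0 ⊢ p0

Result: YES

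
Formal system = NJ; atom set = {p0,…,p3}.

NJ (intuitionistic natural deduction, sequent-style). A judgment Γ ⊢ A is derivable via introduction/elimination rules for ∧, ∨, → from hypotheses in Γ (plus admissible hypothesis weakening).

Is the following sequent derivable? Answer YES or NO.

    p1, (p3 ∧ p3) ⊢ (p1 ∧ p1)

Proof tree:
[∧I] p1, (p3 ∧ p3) ⊢ (p1 ∧ p1)
  [Wk] p1, (p3 ∧ p3), (p3 ∧ p3) ⊢ p1
    [Wk] p1, (p3 ∧ p3) ⊢ p1
      [Ax] p1 ⊢ p1
  [Wk] p1, (p3 ∧ p3) ⊢ p1
    [Ax] p1 ⊢ p1

Result: YES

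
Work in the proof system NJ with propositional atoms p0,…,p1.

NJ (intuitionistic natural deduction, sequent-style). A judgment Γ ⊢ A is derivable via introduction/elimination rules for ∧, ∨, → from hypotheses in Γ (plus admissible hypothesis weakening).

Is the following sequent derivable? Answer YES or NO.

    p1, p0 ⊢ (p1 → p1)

Proof tree:
[Wk] p1, p0 ⊢ (p1 → p1)
  [→I] p1 ⊢ (p1 → p1)
    [Wk] p1, p1 ⊢ p1
      [Ax] p1 ⊢ p1

Result: YES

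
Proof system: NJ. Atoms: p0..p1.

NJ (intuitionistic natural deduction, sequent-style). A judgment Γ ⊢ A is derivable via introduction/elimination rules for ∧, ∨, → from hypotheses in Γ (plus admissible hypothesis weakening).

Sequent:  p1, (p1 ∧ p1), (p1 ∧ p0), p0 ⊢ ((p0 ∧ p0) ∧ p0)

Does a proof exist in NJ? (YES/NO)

Derivation trace:
[∧I] p1, (p1 ∧ p1), (p1 ∧ p0), p0 ⊢ ((p0 ∧ p0) ∧ p0)
  [∧I] p1, (p1 ∧ p1), (p1 ∧ p0), p0 ⊢ (p0 ∧ p0)
    [Wk] p0, p1, (p1 ∧ p0) ⊢ p0
      [Wk] p0, p1 ⊢ p0
        [Ax] p0 ⊢ p0
    [Wk] p0, (p1 ∧ p1) ⊢ p0
      [Ax] p0 ⊢ p0
  [Wk] p0, (p1 ∧ p1) ⊢ p0
    [Ax] p0 ⊢ p0

Result: YES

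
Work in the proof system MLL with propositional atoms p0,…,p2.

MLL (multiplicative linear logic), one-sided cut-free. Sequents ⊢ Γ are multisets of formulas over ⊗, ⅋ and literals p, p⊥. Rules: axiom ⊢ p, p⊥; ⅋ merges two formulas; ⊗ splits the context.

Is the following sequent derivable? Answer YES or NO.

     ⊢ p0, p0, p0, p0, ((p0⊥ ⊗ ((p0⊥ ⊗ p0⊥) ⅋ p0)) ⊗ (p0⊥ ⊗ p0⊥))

Derivation (root first):
[⊗]  ⊢ p0, p0, p0, p0, ((p0⊥ ⊗ ((p0⊥ ⊗ p0⊥) ⅋ p0)) ⊗ (p0⊥ ⊗ p0⊥))
  [⊗]  ⊢ p0, p0, (p0⊥ ⊗ ((p0⊥ ⊗ p0⊥) ⅋ p0))
    [Ax]  ⊢ p0, p0⊥
    [⅋]  ⊢ p0, ((p0⊥ ⊗ p0⊥) ⅋ p0)
      [⊗]  ⊢ p0, p0, (p0⊥ ⊗ p0⊥)
        [Ax]  ⊢ p0, p0⊥
        [Ax]  ⊢ p0, p0⊥
  [⊗]  ⊢ p0, p0, (p0⊥ ⊗ p0⊥)
    [Ax]  ⊢ p0, p0⊥
    [Ax]  ⊢ p0, p0⊥

Result: YES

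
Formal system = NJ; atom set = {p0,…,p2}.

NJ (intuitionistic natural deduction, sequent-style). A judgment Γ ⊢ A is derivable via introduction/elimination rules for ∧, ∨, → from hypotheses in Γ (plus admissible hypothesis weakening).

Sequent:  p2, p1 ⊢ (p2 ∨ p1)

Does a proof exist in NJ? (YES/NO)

Proof tree:
[∨I₁] p2, p1 ⊢ (p2 ∨ p1)
  [Wk] p2, p1 ⊢ p2
    [Ax] p2 ⊢ p2

Result: YES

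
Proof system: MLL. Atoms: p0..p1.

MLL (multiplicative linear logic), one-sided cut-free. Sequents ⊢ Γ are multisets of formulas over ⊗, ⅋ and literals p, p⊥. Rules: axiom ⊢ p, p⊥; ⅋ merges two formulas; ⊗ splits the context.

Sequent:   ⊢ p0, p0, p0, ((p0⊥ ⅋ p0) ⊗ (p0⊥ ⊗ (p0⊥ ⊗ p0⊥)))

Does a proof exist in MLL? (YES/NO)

Derivation trace:
[⊗]  ⊢ p0, p0, p0, ((p0⊥ ⅋ p0) ⊗ (p0⊥ ⊗ (p0⊥ ⊗ p0⊥)))
  [⅋]  ⊢ (p0⊥ ⅋ p0)
    [Ax]  ⊢ p0, p0⊥
  [⊗]  ⊢ p0, p0, p0, (p0⊥ ⊗ (p0⊥ ⊗ p0⊥))
    [Ax]  ⊢ p0, p0⊥
    [⊗]  ⊢ p0, p0, (p0⊥ ⊗ p0⊥)
      [Ax]  ⊢ p0, p0⊥
      [Ax]  ⊢ p0, p0⊥

Result: YES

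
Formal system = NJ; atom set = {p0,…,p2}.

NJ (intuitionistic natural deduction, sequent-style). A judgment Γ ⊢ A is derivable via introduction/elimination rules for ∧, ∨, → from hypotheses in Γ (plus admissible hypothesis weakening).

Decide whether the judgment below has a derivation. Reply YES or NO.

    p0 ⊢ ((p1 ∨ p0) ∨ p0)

Proof tree:
[∨I₁] p0 ⊢ ((p1 ∨ p0) ∨ p0)
  [∨I₂] p0 ⊢ (p1 ∨ p0)
    [Ax] p0 ⊢ p0

Result: YES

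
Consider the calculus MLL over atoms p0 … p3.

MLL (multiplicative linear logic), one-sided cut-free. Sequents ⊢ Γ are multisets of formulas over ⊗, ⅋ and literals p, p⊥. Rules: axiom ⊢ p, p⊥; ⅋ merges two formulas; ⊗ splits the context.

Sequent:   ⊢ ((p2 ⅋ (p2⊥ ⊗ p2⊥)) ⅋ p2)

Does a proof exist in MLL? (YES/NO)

Proof tree:
[⅋]  ⊢ ((p2 ⅋ (p2⊥ ⊗ p2⊥)) ⅋ p2)
  [⅋]  ⊢ p2, (p2 ⅋ (p2⊥ ⊗ p2⊥))
    [⊗]  ⊢ p2, p2, (p2⊥ ⊗ p2⊥)
      [Ax]  ⊢ p2, p2⊥
      [Ax]  ⊢ p2, p2⊥

Result: YES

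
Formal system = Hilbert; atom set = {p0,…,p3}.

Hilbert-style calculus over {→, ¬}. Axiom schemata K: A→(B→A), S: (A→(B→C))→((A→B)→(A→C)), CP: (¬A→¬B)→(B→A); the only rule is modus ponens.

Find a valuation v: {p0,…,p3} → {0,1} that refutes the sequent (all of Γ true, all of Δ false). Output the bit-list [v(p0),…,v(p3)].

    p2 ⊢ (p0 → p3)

Search for a countermodel by truth-table:
  v=0000: Γ:[p2=F] Δ:[(p0 → p3)=T] refutes=False
  v=0001: Γ:[p2=F] Δ:[(p0 → p3)=T] refutes=False
  v=0010: Γ:[p2=T] Δ:[(p0 → p3)=T] refutes=False
  v=0011: Γ:[p2=T] Δ:[(p0 → p3)=T] refutes=False
  v=0100: Γ:[p2=F] Δ:[(p0 → p3)=T] refutes=False
  v=0101: Γ:[p2=F] Δ:[(p0 → p3)=T] refutes=False
  v=0110: Γ:[p2=T] Δ:[(p0 → p3)=T] refutes=False
  v=0111: Γ:[p2=T] Δ:[(p0 → p3)=T] refutes=False
  v=1000: Γ:[p2=F] Δ:[(p0 → p3)=F] refutes=False
  v=1001: Γ:[p2=F] Δ:[(p0 → p3)=T] refutes=False
  v=1010: Γ:[p2=T] Δ:[(p0 → p3)=F] refutes=True  ← countermodel

Result: [1, 0, 1, 0]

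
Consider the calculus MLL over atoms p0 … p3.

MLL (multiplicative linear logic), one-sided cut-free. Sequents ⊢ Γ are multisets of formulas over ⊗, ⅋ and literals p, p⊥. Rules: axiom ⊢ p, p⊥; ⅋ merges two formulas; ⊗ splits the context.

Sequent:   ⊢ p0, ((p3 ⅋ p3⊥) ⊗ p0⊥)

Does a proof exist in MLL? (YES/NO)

Derivation trace:
[⊗]  ⊢ p0, ((p3 ⅋ p3⊥) ⊗ p0⊥)
  [⅋]  ⊢ (p3 ⅋ p3⊥)
    [Ax]  ⊢ p3, p3⊥
  [Ax]  ⊢ p0, p0⊥

Result: YES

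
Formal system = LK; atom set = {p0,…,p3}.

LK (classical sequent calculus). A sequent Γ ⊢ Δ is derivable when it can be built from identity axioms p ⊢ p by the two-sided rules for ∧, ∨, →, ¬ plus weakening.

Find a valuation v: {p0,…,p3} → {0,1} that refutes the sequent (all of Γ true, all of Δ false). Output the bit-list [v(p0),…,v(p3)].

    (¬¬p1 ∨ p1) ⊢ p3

Search for a countermodel by truth-table:
  v=0000: Γ:[(¬¬p1 ∨ p1)=F] Δ:[p3=F] refutes=False
  v=0001: Γ:[(¬¬p1 ∨ p1)=F] Δ:[p3=T] refutes=False
  v=0010: Γ:[(¬¬p1 ∨ p1)=F] Δ:[p3=F] refutes=False
  v=0011: Γ:[(¬¬p1 ∨ p1)=F] Δ:[p3=T] refutes=False
  v=0100: Γ:[(¬¬p1 ∨ p1)=T] Δ:[p3=F] refutes=True  ← countermodel

Result: [0, 1, 0, 0]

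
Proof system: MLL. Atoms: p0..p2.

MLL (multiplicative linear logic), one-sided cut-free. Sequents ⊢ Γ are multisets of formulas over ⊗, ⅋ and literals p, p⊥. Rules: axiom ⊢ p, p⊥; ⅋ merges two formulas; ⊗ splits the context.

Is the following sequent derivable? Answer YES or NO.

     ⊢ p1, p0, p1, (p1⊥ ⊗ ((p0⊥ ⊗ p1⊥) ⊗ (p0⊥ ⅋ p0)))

Proof tree:
[⊗]  ⊢ p1, p0, p1, (p1⊥ ⊗ ((p0⊥ ⊗ p1⊥) ⊗ (p0⊥ ⅋ p0)))
  [Ax]  ⊢ p1, p1⊥
  [⊗]  ⊢ p0, p1, ((p0⊥ ⊗ p1⊥) ⊗ (p0⊥ ⅋ p0))
    [⊗]  ⊢ p0, p1, (p0⊥ ⊗ p1⊥)
      [Ax]  ⊢ p0, p0⊥
      [Ax]  ⊢ p1, p1⊥
    [⅋]  ⊢ (p0⊥ ⅋ p0)
      [Ax]  ⊢ p0, p0⊥

Result: YES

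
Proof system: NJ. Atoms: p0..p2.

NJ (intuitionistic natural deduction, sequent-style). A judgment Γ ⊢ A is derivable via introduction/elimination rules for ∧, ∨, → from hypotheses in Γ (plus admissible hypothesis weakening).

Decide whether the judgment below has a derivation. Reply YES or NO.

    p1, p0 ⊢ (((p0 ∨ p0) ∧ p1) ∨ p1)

Derivation (root first):
[∨I₁] p1, p0 ⊢ (((p0 ∨ p0) ∧ p1) ∨ p1)
  [∧I] p1, p0 ⊢ ((p0 ∨ p0) ∧ p1)
    [∨I₂] p0 ⊢ (p0 ∨ p0)
      [Ax] p0 ⊢ p0
    [Ax] p1 ⊢ p1

Result: YES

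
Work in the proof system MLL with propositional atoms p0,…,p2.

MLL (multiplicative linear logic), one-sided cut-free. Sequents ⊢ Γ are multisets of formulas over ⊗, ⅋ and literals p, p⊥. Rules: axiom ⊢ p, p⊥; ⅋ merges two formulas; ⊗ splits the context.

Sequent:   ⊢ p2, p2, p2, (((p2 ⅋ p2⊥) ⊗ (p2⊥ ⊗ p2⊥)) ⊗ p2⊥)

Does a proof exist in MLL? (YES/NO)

Derivation (root first):
[⊗]  ⊢ p2, p2, p2, (((p2 ⅋ p2⊥) ⊗ (p2⊥ ⊗ p2⊥)) ⊗ p2⊥)
  [⊗]  ⊢ p2, p2, ((p2 ⅋ p2⊥) ⊗ (p2⊥ ⊗ p2⊥))
    [⅋]  ⊢ (p2 ⅋ p2⊥)
      [Ax]  ⊢ p2, p2⊥
    [⊗]  ⊢ p2, p2, (p2⊥ ⊗ p2⊥)
      [Ax]  ⊢ p2, p2⊥
      [Ax]  ⊢ p2, p2⊥
  [Ax]  ⊢ p2, p2⊥

Result: YES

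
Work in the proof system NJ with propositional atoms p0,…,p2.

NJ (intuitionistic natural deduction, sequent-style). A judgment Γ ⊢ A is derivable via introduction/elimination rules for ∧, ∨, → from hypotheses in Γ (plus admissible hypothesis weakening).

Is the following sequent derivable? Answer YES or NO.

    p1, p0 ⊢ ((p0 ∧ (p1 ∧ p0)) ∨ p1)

Proof tree:
[∨I₁] p1, p0 ⊢ ((p0 ∧ (p1 ∧ p0)) ∨ p1)
  [∧I] p1, p0 ⊢ (p0 ∧ (p1 ∧ p0))
    [Ax] p0 ⊢ p0
    [∧I] p1, p0 ⊢ (p1 ∧ p0)
      [Ax] p1 ⊢ p1
      [Ax] p0 ⊢ p0

Result: YES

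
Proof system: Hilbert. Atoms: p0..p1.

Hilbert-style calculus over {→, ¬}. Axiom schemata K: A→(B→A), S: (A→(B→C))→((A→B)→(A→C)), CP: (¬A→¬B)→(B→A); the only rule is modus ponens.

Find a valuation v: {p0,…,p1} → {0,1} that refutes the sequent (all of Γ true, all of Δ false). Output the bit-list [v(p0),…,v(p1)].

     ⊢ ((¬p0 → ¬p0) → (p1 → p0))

Truth-table refutation:
  v=00: Γ:[] Δ:[((¬p0 → ¬p0) → (p1 → p0))=T] refutes=False
  v=01: Γ:[] Δ:[((¬p0 → ¬p0) → (p1 → p0))=F] refutes=True  ← countermodel

Result: [0, 1]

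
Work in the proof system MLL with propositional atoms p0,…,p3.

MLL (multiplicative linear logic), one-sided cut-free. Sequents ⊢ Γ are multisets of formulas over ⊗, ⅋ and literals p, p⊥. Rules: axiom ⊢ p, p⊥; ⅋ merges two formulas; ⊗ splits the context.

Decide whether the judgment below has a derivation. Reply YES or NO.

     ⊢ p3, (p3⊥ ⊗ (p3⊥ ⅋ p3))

Derivation (root first):
[⊗]  ⊢ p3, (p3⊥ ⊗ (p3⊥ ⅋ p3))
  [Ax]  ⊢ p3, p3⊥
  [⅋]  ⊢ (p3⊥ ⅋ p3)
    [Ax]  ⊢ p3, p3⊥

Result: YES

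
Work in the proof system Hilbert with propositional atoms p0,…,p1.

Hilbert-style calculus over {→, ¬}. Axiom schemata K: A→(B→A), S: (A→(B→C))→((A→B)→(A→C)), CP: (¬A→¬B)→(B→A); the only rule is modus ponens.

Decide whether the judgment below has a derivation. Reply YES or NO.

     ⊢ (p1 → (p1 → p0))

Search for a countermodel by truth-table:
  v=00: Γ:[] Δ:[(p1 → (p1 → p0))=T] refutes=False
  v=01: Γ:[] Δ:[(p1 → (p1 → p0))=F] refutes=True  ← countermodel

Result: NO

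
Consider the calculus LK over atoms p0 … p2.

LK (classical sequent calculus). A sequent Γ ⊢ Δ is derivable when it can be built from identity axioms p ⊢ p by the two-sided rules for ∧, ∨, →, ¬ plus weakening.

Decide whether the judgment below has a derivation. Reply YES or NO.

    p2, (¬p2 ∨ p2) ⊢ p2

Proof tree:
[∨L] p2, (¬p2 ∨ p2) ⊢ p2
  [¬L] p2, ¬p2 ⊢ 
    [Ax] p2 ⊢ p2
  [Ax] p2 ⊢ p2

Result: YES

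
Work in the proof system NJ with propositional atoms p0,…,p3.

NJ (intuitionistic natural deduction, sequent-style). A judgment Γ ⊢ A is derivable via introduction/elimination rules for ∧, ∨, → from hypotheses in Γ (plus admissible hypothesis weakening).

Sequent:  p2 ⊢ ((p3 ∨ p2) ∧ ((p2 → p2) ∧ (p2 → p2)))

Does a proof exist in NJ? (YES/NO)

Derivation trace:
[∧I] p2 ⊢ ((p3 ∨ p2) ∧ ((p2 → p2) ∧ (p2 → p2)))
  [∨I₂] p2 ⊢ (p3 ∨ p2)
    [Ax] p2 ⊢ p2
  [∧I]  ⊢ ((p2 → p2) ∧ (p2 → p2))
    [→I]  ⊢ (p2 → p2)
      [Ax] p2 ⊢ p2
    [→I]  ⊢ (p2 → p2)
      [Ax] p2 ⊢ p2

Result: YES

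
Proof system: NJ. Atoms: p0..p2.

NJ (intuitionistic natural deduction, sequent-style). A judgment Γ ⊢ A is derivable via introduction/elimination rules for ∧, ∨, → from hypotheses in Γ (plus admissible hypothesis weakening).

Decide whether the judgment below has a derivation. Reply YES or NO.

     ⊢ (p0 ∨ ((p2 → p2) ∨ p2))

Derivation trace:
[∨I₂]  ⊢ (p0 ∨ ((p2 → p2) ∨ p2))
  [∨I₁]  ⊢ ((p2 → p2) ∨ p2)
    [→I]  ⊢ (p2 → p2)
      [Ax] p2 ⊢ p2

Result: YES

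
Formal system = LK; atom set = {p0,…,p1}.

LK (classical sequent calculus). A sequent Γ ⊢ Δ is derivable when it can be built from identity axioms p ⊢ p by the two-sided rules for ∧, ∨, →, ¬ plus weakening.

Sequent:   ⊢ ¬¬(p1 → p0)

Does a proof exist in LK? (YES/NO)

Enumerate valuations to refute Γ ⊢ Δ:
  v=00: Γ:[] Δ:[¬¬(p1 → p0)=T] refutes=False
  v=01: Γ:[] Δ:[¬¬(p1 → p0)=F] refutes=True  ← countermodel

Result: NO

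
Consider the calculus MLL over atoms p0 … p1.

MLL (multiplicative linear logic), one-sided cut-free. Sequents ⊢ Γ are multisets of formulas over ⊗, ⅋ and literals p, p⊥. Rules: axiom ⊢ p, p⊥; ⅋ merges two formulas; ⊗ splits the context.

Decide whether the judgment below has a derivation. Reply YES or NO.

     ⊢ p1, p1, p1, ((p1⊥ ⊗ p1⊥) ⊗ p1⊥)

Proof tree:
[⊗]  ⊢ p1, p1, p1, ((p1⊥ ⊗ p1⊥) ⊗ p1⊥)
  [⊗]  ⊢ p1, p1, (p1⊥ ⊗ p1⊥)
    [Ax]  ⊢ p1, p1⊥
    [Ax]  ⊢ p1, p1⊥
  [Ax]  ⊢ p1, p1⊥

Result: YES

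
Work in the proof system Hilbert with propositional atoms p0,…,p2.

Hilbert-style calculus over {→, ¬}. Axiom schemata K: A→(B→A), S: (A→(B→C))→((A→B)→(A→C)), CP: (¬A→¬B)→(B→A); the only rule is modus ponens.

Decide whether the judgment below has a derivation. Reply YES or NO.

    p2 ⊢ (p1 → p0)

Truth-table refutation:
  v=000: Γ:[p2=F] Δ:[(p1 → p0)=T] refutes=False
  v=001: Γ:[p2=T] Δ:[(p1 → p0)=T] refutes=False
  v=010: Γ:[p2=F] Δ:[(p1 → p0)=F] refutes=False
  v=011: Γ:[p2=T] Δ:[(p1 → p0)=F] refutes=True  ← countermodel

Result: NO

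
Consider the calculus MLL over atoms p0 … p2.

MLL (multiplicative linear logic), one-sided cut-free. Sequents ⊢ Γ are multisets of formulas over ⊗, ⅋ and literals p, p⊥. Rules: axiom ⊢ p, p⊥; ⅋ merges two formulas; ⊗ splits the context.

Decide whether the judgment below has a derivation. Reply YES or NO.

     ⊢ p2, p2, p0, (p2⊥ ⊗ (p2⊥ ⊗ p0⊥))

Derivation trace:
[⊗]  ⊢ p2, p2, p0, (p2⊥ ⊗ (p2⊥ ⊗ p0⊥))
  [Ax]  ⊢ p2, p2⊥
  [⊗]  ⊢ p2, p0, (p2⊥ ⊗ p0⊥)
    [Ax]  ⊢ p2, p2⊥
    [Ax]  ⊢ p0, p0⊥

Result: YES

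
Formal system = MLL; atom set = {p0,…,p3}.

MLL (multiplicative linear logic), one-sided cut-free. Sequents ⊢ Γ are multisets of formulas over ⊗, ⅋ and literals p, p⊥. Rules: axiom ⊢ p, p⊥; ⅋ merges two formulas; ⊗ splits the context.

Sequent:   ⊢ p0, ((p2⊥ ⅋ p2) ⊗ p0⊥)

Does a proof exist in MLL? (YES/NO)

Proof tree:
[⊗]  ⊢ p0, ((p2⊥ ⅋ p2) ⊗ p0⊥)
  [⅋]  ⊢ (p2⊥ ⅋ p2)
    [Ax]  ⊢ p2, p2⊥
  [Ax]  ⊢ p0, p0⊥

Result: YES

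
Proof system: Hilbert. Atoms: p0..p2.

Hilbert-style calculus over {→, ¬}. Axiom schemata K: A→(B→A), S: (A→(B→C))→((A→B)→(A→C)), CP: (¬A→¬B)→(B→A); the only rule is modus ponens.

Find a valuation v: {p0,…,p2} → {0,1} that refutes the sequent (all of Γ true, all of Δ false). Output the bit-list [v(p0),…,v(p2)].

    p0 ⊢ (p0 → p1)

Search for a countermodel by truth-table:
  v=000: Γ:[p0=F] Δ:[(p0 → p1)=T] refutes=False
  v=001: Γ:[p0=F] Δ:[(p0 → p1)=T] refutes=False
  v=010: Γ:[p0=F] Δ:[(p0 → p1)=T] refutes=False
  v=011: Γ:[p0=F] Δ:[(p0 → p1)=T] refutes=False
  v=100: Γ:[p0=T] Δ:[(p0 → p1)=F] refutes=True  ← countermodel

Result: [1, 0, 0]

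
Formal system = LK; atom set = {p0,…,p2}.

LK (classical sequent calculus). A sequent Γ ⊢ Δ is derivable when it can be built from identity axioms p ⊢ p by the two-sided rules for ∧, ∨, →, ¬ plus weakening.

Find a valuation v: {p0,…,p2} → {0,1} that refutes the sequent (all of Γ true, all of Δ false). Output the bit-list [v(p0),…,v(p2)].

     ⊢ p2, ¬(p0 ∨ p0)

Search for a countermodel by truth-table:
  v=000: Γ:[] Δ:[p2=F, ¬(p0 ∨ p0)=T] refutes=False
  v=001: Γ:[] Δ:[p2=T, ¬(p0 ∨ p0)=T] refutes=False
  v=010: Γ:[] Δ:[p2=F, ¬(p0 ∨ p0)=T] refutes=False
  v=011: Γ:[] Δ:[p2=T, ¬(p0 ∨ p0)=T] refutes=False
  v=100: Γ:[] Δ:[p2=F, ¬(p0 ∨ p0)=F] refutes=True  ← countermodel

Result: [1, 0, 0]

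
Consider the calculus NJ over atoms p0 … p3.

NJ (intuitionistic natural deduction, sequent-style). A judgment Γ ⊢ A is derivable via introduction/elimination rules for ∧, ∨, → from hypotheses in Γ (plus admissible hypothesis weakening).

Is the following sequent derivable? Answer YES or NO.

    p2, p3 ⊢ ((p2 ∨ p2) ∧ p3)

Proof tree:
[∧I] p2, p3 ⊢ ((p2 ∨ p2) ∧ p3)
  [∨I₂] p2 ⊢ (p2 ∨ p2)
    [Ax] p2 ⊢ p2
  [Ax] p3 ⊢ p3

Result: YES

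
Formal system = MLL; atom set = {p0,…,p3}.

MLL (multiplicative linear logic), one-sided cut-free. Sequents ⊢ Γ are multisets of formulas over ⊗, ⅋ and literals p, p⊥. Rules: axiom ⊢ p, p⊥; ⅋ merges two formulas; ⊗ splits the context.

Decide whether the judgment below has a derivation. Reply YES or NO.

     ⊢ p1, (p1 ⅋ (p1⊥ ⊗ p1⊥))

Derivation (root first):
[⅋]  ⊢ p1, (p1 ⅋ (p1⊥ ⊗ p1⊥))
  [⊗]  ⊢ p1, p1, (p1⊥ ⊗ p1⊥)
    [Ax]  ⊢ p1, p1⊥
    [Ax]  ⊢ p1, p1⊥

Result: YES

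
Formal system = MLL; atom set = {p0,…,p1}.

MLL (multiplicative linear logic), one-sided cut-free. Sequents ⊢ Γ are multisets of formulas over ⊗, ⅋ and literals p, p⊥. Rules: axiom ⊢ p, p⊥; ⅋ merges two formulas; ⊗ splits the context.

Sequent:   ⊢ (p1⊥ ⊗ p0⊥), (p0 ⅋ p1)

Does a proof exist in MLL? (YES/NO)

Derivation trace:
[⅋]  ⊢ (p1⊥ ⊗ p0⊥), (p0 ⅋ p1)
  [⊗]  ⊢ p1, p0, (p1⊥ ⊗ p0⊥)
    [Ax]  ⊢ p1, p1⊥
    [Ax]  ⊢ p0, p0⊥

Result: YES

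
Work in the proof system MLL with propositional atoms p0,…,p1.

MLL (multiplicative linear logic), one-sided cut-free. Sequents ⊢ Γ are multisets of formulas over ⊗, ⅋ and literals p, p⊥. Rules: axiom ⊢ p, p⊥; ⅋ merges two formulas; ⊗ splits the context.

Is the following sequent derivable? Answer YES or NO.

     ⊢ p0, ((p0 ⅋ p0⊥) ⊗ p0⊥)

Derivation trace:
[⊗]  ⊢ p0, ((p0 ⅋ p0⊥) ⊗ p0⊥)
  [⅋]  ⊢ (p0 ⅋ p0⊥)
    [Ax]  ⊢ p0, p0⊥
  [Ax]  ⊢ p0, p0⊥

Result: YES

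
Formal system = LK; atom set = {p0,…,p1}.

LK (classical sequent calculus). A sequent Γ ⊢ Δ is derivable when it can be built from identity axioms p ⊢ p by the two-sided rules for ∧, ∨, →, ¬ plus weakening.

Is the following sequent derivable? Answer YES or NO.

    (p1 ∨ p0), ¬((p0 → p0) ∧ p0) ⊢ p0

Search for a countermodel by truth-table:
  v=00: Γ:[(p1 ∨ p0)=F, ¬((p0 → p0) ∧ p0)=T] Δ:[p0=F] refutes=False
  v=01: Γ:[(p1 ∨ p0)=T, ¬((p0 → p0) ∧ p0)=T] Δ:[p0=F] refutes=True  ← countermodel

Result: NO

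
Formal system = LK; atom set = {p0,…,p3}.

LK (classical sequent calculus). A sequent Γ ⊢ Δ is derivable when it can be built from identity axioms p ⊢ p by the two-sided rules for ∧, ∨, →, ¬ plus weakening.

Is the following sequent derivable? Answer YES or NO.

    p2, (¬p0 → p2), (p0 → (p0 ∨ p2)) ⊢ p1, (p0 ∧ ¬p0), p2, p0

Derivation trace:
[→L] p2, (¬p0 → p2), (p0 → (p0 ∨ p2)) ⊢ p1, (p0 ∧ ¬p0), p2, p0
  [→L] (¬p0 → p2) ⊢ p2, p0
    [¬R]  ⊢ p0, ¬p0
      [Ax] p0 ⊢ p0
    [Ax] p2 ⊢ p2
  [∧R] p2, (p0 ∨ p2) ⊢ p1, p2, p0, (p0 ∧ ¬p0)
    [∨L] (p0 ∨ p2) ⊢ p1, p2, p0
      [WR] p0 ⊢ p0, p1
        [Ax] p0 ⊢ p0
      [Ax] p2 ⊢ p2
    [WL] p2 ⊢ p0, ¬p0
      [¬R]  ⊢ p0, ¬p0
        [Ax] p0 ⊢ p0

Result: YES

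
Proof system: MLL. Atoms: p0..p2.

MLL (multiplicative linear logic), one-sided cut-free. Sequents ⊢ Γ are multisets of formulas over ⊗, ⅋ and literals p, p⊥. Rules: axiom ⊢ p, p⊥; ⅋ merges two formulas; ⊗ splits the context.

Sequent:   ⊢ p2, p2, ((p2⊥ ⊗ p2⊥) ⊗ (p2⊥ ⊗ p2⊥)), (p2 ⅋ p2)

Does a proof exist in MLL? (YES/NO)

Proof tree:
[⅋]  ⊢ p2, p2, ((p2⊥ ⊗ p2⊥) ⊗ (p2⊥ ⊗ p2⊥)), (p2 ⅋ p2)
  [⊗]  ⊢ p2, p2, p2, p2, ((p2⊥ ⊗ p2⊥) ⊗ (p2⊥ ⊗ p2⊥))
    [⊗]  ⊢ p2, p2, (p2⊥ ⊗ p2⊥)
      [Ax]  ⊢ p2, p2⊥
      [Ax]  ⊢ p2, p2⊥
    [⊗]  ⊢ p2, p2, (p2⊥ ⊗ p2⊥)
      [Ax]  ⊢ p2, p2⊥
      [Ax]  ⊢ p2, p2⊥

Result: YES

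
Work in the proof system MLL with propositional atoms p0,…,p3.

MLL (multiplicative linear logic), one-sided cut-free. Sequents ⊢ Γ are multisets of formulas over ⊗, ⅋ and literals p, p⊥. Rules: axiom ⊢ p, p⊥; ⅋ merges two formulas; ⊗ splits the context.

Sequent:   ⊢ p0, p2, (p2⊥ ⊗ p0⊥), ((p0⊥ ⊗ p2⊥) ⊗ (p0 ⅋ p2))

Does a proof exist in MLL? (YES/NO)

Derivation (root first):
[⊗]  ⊢ p0, p2, (p2⊥ ⊗ p0⊥), ((p0⊥ ⊗ p2⊥) ⊗ (p0 ⅋ p2))
  [⊗]  ⊢ p0, p2, (p0⊥ ⊗ p2⊥)
    [Ax]  ⊢ p0, p0⊥
    [Ax]  ⊢ p2, p2⊥
  [⅋]  ⊢ (p2⊥ ⊗ p0⊥), (p0 ⅋ p2)
    [⊗]  ⊢ p2, p0, (p2⊥ ⊗ p0⊥)
      [Ax]  ⊢ p2, p2⊥
      [Ax]  ⊢ p0, p0⊥

Result: YES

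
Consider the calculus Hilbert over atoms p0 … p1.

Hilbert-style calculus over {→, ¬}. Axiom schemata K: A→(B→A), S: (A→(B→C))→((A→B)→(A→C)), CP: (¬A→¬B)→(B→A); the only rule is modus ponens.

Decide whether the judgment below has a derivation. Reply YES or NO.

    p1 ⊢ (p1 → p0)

Truth-table refutation:
  v=00: Γ:[p1=F] Δ:[(p1 → p0)=T] refutes=False
  v=01: Γ:[p1=T] Δ:[(p1 → p0)=F] refutes=True  ← countermodel

Result: NO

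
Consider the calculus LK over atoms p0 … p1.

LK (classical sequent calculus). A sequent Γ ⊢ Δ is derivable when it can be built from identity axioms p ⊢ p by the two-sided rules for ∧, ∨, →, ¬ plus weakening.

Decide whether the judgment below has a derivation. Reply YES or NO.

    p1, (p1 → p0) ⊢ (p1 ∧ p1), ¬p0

Derivation (root first):
[¬R] p1, (p1 → p0) ⊢ (p1 ∧ p1), ¬p0
  [→L] p1, p0, (p1 → p0) ⊢ (p1 ∧ p1)
    [WL] p1, p0 ⊢ p1
      [Ax] p1 ⊢ p1
    [∧R] p1, p0 ⊢ (p1 ∧ p1)
      [WL] p1, p0 ⊢ p1
        [Ax] p1 ⊢ p1
      [WL] p1, p0 ⊢ p1
        [Ax] p1 ⊢ p1

Result: YES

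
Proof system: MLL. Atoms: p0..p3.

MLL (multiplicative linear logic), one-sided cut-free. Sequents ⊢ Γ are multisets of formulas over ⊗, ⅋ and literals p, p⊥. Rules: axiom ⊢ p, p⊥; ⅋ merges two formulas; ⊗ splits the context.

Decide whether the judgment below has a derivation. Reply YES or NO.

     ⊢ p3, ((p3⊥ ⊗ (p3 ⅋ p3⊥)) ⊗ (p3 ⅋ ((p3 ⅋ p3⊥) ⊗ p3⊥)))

Derivation trace:
[⊗]  ⊢ p3, ((p3⊥ ⊗ (p3 ⅋ p3⊥)) ⊗ (p3 ⅋ ((p3 ⅋ p3⊥) ⊗ p3⊥)))
  [⊗]  ⊢ p3, (p3⊥ ⊗ (p3 ⅋ p3⊥))
    [Ax]  ⊢ p3, p3⊥
    [⅋]  ⊢ (p3 ⅋ p3⊥)
      [Ax]  ⊢ p3, p3⊥
  [⅋]  ⊢ (p3 ⅋ ((p3 ⅋ p3⊥) ⊗ p3⊥))
    [⊗]  ⊢ p3, ((p3 ⅋ p3⊥) ⊗ p3⊥)
      [⅋]  ⊢ (p3 ⅋ p3⊥)
        [Ax]  ⊢ p3, p3⊥
      [Ax]  ⊢ p3, p3⊥

Result: YES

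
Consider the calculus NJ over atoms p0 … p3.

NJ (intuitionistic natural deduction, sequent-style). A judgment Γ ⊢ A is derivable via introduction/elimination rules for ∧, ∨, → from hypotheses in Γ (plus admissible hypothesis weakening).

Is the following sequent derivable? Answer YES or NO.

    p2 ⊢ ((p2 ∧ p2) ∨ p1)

Proof tree:
[∨I₁] p2 ⊢ ((p2 ∧ p2) ∨ p1)
  [∧I] p2 ⊢ (p2 ∧ p2)
    [Ax] p2 ⊢ p2
    [Ax] p2 ⊢ p2

Result: YES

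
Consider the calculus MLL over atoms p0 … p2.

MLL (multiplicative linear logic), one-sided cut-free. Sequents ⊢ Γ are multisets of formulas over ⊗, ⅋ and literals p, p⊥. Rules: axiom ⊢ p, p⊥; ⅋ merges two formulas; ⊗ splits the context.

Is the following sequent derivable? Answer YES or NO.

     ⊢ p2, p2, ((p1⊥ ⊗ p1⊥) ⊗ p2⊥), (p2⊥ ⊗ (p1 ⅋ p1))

Derivation trace:
[⊗]  ⊢ p2, p2, ((p1⊥ ⊗ p1⊥) ⊗ p2⊥), (p2⊥ ⊗ (p1 ⅋ p1))
  [Ax]  ⊢ p2, p2⊥
  [⅋]  ⊢ p2, ((p1⊥ ⊗ p1⊥) ⊗ p2⊥), (p1 ⅋ p1)
    [⊗]  ⊢ p1, p1, p2, ((p1⊥ ⊗ p1⊥) ⊗ p2⊥)
      [⊗]  ⊢ p1, p1, (p1⊥ ⊗ p1⊥)
        [Ax]  ⊢ p1, p1⊥
        [Ax]  ⊢ p1, p1⊥
      [Ax]  ⊢ p2, p2⊥

Result: YES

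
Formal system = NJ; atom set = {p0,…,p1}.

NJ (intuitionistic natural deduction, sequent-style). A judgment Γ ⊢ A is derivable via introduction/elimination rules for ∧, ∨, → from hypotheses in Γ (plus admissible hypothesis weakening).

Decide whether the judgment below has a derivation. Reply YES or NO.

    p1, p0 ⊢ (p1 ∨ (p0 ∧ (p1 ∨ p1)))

Derivation trace:
[∨I₂] p1, p0 ⊢ (p1 ∨ (p0 ∧ (p1 ∨ p1)))
  [∧I] p1, p0 ⊢ (p0 ∧ (p1 ∨ p1))
    [Ax] p0 ⊢ p0
    [∨I₁] p1 ⊢ (p1 ∨ p1)
      [Ax] p1 ⊢ p1

Result: YES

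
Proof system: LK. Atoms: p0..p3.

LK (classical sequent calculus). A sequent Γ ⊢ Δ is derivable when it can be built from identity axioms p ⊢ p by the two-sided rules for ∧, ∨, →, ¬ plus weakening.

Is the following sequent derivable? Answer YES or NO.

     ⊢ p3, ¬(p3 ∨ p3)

Derivation (root first):
[¬R]  ⊢ p3, ¬(p3 ∨ p3)
  [∨L] (p3 ∨ p3) ⊢ p3
    [Ax] p3 ⊢ p3
    [Ax] p3 ⊢ p3

Result: YES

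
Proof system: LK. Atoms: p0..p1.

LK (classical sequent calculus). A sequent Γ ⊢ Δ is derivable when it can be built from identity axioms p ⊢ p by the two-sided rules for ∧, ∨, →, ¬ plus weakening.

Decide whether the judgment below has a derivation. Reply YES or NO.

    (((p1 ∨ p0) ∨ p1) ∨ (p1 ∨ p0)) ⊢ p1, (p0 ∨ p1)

Derivation (root first):
[∨L] (((p1 ∨ p0) ∨ p1) ∨ (p1 ∨ p0)) ⊢ p1, (p0 ∨ p1)
  [∨L] ((p1 ∨ p0) ∨ p1) ⊢ p1, (p0 ∨ p1)
    [∨R] (p1 ∨ p0) ⊢ (p0 ∨ p1)
      [∨L] (p1 ∨ p0) ⊢ p1, p0
        [Ax] p1 ⊢ p1
        [Ax] p0 ⊢ p0
    [Ax] p1 ⊢ p1
  [∨R] (p1 ∨ p0) ⊢ (p0 ∨ p1)
    [∨L] (p1 ∨ p0) ⊢ p1, p0
      [Ax] p1 ⊢ p1
      [Ax] p0 ⊢ p0

Result: YES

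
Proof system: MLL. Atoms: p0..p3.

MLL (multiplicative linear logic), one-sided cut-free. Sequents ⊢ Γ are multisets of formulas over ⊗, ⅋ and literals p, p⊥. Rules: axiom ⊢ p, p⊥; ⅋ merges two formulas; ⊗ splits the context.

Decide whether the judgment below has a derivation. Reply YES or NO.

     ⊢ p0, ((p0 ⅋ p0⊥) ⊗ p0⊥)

Derivation (root first):
[⊗]  ⊢ p0, ((p0 ⅋ p0⊥) ⊗ p0⊥)
  [⅋]  ⊢ (p0 ⅋ p0⊥)
    [Ax]  ⊢ p0, p0⊥
  [Ax]  ⊢ p0, p0⊥

Result: YES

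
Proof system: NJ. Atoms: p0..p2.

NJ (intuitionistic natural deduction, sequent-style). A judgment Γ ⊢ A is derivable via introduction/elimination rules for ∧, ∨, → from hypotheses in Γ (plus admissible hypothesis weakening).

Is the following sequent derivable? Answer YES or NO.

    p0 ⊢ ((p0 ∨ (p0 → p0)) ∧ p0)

Proof tree:
[∧I] p0 ⊢ ((p0 ∨ (p0 → p0)) ∧ p0)
  [∨I₂]  ⊢ (p0 ∨ (p0 → p0))
    [→I]  ⊢ (p0 → p0)
      [Ax] p0 ⊢ p0
  [Ax] p0 ⊢ p0

Result: YES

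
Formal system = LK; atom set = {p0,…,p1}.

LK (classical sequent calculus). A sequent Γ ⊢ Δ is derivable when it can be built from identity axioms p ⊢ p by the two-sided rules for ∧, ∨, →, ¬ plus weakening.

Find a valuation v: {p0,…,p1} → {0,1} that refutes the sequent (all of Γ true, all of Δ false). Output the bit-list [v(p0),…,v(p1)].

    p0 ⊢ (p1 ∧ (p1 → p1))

Search for a countermodel by truth-table:
  v=00: Γ:[p0=F] Δ:[(p1 ∧ (p1 → p1))=F] refutes=False
  v=01: Γ:[p0=F] Δ:[(p1 ∧ (p1 → p1))=T] refutes=False
  v=10: Γ:[p0=T] Δ:[(p1 ∧ (p1 → p1))=F] refutes=True  ← countermodel

Result: [1, 0]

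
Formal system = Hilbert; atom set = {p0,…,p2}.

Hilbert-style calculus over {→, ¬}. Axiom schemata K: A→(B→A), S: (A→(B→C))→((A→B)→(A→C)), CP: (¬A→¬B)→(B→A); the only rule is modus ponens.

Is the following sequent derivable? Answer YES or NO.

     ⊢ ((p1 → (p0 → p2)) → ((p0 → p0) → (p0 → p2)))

Search for a countermodel by truth-table:
  v=000: Γ:[] Δ:[((p1 → (p0 → p2)) → ((p0 → p0) → (p0 → p2)))=T] refutes=False
  v=001: Γ:[] Δ:[((p1 → (p0 → p2)) → ((p0 → p0) → (p0 → p2)))=T] refutes=False
  v=010: Γ:[] Δ:[((p1 → (p0 → p2)) → ((p0 → p0) → (p0 → p2)))=T] refutes=False
  v=011: Γ:[] Δ:[((p1 → (p0 → p2)) → ((p0 → p0) → (p0 → p2)))=T] refutes=False
  v=100: Γ:[] Δ:[((p1 → (p0 → p2)) → ((p0 → p0) → (p0 → p2)))=F] refutes=True  ← countermodel

Result: NO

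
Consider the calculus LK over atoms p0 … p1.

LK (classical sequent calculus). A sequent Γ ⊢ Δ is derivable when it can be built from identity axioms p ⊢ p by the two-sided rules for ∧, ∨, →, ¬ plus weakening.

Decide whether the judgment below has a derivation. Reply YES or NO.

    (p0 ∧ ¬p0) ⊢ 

Derivation trace:
[∧L] (p0 ∧ ¬p0) ⊢ 
  [¬L] p0, ¬p0 ⊢ 
    [Ax] p0 ⊢ p0

Result: YES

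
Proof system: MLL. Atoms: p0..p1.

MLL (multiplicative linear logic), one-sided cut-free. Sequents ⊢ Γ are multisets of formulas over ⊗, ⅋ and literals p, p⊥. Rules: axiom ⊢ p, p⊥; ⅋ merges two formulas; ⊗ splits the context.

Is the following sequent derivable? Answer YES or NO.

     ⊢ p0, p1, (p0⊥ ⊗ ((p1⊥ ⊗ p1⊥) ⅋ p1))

Proof tree:
[⊗]  ⊢ p0, p1, (p0⊥ ⊗ ((p1⊥ ⊗ p1⊥) ⅋ p1))
  [Ax]  ⊢ p0, p0⊥
  [⅋]  ⊢ p1, ((p1⊥ ⊗ p1⊥) ⅋ p1)
    [⊗]  ⊢ p1, p1, (p1⊥ ⊗ p1⊥)
      [Ax]  ⊢ p1, p1⊥
      [Ax]  ⊢ p1, p1⊥

Result: YES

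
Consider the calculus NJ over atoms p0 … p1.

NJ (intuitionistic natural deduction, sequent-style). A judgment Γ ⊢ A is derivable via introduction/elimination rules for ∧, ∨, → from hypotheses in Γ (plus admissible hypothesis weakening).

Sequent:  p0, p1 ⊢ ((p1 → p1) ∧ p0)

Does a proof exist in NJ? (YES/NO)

Derivation (root first):
[Wk] p0, p1 ⊢ ((p1 → p1) ∧ p0)
  [∧I] p0 ⊢ ((p1 → p1) ∧ p0)
    [→I]  ⊢ (p1 → p1)
      [Ax] p1 ⊢ p1
    [Ax] p0 ⊢ p0

Result: YES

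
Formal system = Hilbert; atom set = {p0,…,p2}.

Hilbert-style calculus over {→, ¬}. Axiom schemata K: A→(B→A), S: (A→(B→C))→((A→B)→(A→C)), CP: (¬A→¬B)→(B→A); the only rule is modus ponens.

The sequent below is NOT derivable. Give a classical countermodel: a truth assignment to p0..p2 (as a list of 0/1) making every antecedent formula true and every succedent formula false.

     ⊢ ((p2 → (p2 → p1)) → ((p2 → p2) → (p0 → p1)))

Truth-table refutation:
  v=000: Γ:[] Δ:[((p2 → (p2 → p1)) → ((p2 → p2) → (p0 → p1)))=T] refutes=False
  v=001: Γ:[] Δ:[((p2 → (p2 → p1)) → ((p2 → p2) → (p0 → p1)))=T] refutes=False
  v=010: Γ:[] Δ:[((p2 → (p2 → p1)) → ((p2 → p2) → (p0 → p1)))=T] refutes=False
  v=011: Γ:[] Δ:[((p2 → (p2 → p1)) → ((p2 → p2) → (p0 → p1)))=T] refutes=False
  v=100: Γ:[] Δ:[((p2 → (p2 → p1)) → ((p2 → p2) → (p0 → p1)))=F] refutes=True  ← countermodel

Result: [1, 0, 0]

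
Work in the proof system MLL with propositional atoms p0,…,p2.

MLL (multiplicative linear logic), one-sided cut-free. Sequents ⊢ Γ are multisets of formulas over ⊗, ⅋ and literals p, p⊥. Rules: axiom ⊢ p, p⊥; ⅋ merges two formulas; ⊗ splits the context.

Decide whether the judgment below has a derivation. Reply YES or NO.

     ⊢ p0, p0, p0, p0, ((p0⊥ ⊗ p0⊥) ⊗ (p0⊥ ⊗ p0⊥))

Derivation (root first):
[⊗]  ⊢ p0, p0, p0, p0, ((p0⊥ ⊗ p0⊥) ⊗ (p0⊥ ⊗ p0⊥))
  [⊗]  ⊢ p0, p0, (p0⊥ ⊗ p0⊥)
    [Ax]  ⊢ p0, p0⊥
    [Ax]  ⊢ p0, p0⊥
  [⊗]  ⊢ p0, p0, (p0⊥ ⊗ p0⊥)
    [Ax]  ⊢ p0, p0⊥
    [Ax]  ⊢ p0, p0⊥

Result: YES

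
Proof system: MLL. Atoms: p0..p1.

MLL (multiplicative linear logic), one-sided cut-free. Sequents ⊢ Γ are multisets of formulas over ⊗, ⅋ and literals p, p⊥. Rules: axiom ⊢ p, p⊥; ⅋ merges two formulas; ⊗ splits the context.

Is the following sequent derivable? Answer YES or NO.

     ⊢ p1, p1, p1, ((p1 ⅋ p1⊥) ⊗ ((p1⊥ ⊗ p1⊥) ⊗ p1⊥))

Derivation (root first):
[⊗]  ⊢ p1, p1, p1, ((p1 ⅋ p1⊥) ⊗ ((p1⊥ ⊗ p1⊥) ⊗ p1⊥))
  [⅋]  ⊢ (p1 ⅋ p1⊥)
    [Ax]  ⊢ p1, p1⊥
  [⊗]  ⊢ p1, p1, p1, ((p1⊥ ⊗ p1⊥) ⊗ p1⊥)
    [⊗]  ⊢ p1, p1, (p1⊥ ⊗ p1⊥)
      [Ax]  ⊢ p1, p1⊥
      [Ax]  ⊢ p1, p1⊥
    [Ax]  ⊢ p1, p1⊥

Result: YES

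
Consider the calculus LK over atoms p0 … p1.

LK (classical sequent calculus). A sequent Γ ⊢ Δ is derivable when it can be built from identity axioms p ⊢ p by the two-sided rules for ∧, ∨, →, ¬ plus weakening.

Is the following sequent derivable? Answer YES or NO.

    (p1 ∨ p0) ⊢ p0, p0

Enumerate valuations to refute Γ ⊢ Δ:
  v=00: Γ:[(p1 ∨ p0)=F] Δ:[p0=F, p0=F] refutes=False
  v=01: Γ:[(p1 ∨ p0)=T] Δ:[p0=F, p0=F] refutes=True  ← countermodel

Result: NO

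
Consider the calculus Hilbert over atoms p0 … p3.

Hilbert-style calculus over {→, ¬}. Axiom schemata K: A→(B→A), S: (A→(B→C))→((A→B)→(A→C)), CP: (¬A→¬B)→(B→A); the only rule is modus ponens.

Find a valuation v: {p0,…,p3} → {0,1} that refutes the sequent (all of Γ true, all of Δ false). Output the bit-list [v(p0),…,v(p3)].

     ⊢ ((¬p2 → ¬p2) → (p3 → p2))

Truth-table refutation:
  v=0000: Γ:[] Δ:[((¬p2 → ¬p2) → (p3 → p2))=T] refutes=False
  v=0001: Γ:[] Δ:[((¬p2 → ¬p2) → (p3 → p2))=F] refutes=True  ← countermodel

Result: [0, 0, 0, 1]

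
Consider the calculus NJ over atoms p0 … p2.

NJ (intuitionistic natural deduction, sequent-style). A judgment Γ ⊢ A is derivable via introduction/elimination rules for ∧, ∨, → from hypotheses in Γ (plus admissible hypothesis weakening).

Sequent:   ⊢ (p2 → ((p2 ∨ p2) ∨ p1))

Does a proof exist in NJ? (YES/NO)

Proof tree:
[→I]  ⊢ (p2 → ((p2 ∨ p2) ∨ p1))
  [∨I₁] p2 ⊢ ((p2 ∨ p2) ∨ p1)
    [∨I₂] p2 ⊢ (p2 ∨ p2)
      [Ax] p2 ⊢ p2

Result: YES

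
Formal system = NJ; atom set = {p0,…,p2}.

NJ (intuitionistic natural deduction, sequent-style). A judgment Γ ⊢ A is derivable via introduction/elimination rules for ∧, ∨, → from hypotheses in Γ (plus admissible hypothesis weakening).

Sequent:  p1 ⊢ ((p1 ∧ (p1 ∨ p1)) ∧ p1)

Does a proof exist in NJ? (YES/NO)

Derivation (root first):
[∧I] p1 ⊢ ((p1 ∧ (p1 ∨ p1)) ∧ p1)
  [∧I] p1 ⊢ (p1 ∧ (p1 ∨ p1))
    [Ax] p1 ⊢ p1
    [∨I₂] p1 ⊢ (p1 ∨ p1)
      [Ax] p1 ⊢ p1
  [Ax] p1 ⊢ p1

Result: YES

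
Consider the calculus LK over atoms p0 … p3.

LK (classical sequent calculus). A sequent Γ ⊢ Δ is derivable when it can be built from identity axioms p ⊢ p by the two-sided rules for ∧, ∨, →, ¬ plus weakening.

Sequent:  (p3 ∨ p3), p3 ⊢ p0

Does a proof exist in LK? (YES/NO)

Search for a countermodel by truth-table:
  v=0000: Γ:[(p3 ∨ p3)=F, p3=F] Δ:[p0=F] refutes=False
  v=0001: Γ:[(p3 ∨ p3)=T, p3=T] Δ:[p0=F] refutes=True  ← countermodel

Result: NO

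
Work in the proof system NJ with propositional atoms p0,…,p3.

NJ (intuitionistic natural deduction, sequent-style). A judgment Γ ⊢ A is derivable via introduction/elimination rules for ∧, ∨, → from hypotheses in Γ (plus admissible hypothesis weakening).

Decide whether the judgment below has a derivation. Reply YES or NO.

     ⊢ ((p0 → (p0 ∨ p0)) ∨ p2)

Proof tree:
[∨I₁]  ⊢ ((p0 → (p0 ∨ p0)) ∨ p2)
  [→I]  ⊢ (p0 → (p0 ∨ p0))
    [∨I₂] p0 ⊢ (p0 ∨ p0)
      [Ax] p0 ⊢ p0

Result: YES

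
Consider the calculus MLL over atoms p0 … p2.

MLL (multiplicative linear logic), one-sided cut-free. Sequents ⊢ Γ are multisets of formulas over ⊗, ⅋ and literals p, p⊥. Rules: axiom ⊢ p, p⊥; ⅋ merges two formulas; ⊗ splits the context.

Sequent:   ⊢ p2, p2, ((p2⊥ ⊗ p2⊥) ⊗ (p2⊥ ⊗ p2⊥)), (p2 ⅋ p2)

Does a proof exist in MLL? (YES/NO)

Derivation trace:
[⅋]  ⊢ p2, p2, ((p2⊥ ⊗ p2⊥) ⊗ (p2⊥ ⊗ p2⊥)), (p2 ⅋ p2)
  [⊗]  ⊢ p2, p2, p2, p2, ((p2⊥ ⊗ p2⊥) ⊗ (p2⊥ ⊗ p2⊥))
    [⊗]  ⊢ p2, p2, (p2⊥ ⊗ p2⊥)
      [Ax]  ⊢ p2, p2⊥
      [Ax]  ⊢ p2, p2⊥
    [⊗]  ⊢ p2, p2, (p2⊥ ⊗ p2⊥)
      [Ax]  ⊢ p2, p2⊥
      [Ax]  ⊢ p2, p2⊥

Result: YES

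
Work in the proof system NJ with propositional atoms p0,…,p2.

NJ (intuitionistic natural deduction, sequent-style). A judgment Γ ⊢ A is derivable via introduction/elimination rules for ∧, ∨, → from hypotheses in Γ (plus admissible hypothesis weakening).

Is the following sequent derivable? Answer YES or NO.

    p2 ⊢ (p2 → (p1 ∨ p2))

Derivation trace:
[→I] p2 ⊢ (p2 → (p1 ∨ p2))
  [Wk] p2, p2 ⊢ (p1 ∨ p2)
    [∨I₂] p2 ⊢ (p1 ∨ p2)
      [Ax] p2 ⊢ p2

Result: YES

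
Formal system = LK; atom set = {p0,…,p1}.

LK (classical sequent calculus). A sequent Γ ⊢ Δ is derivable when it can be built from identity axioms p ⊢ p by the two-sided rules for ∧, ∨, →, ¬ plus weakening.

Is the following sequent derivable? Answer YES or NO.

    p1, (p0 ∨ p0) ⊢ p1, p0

Derivation (root first):
[∨L] p1, (p0 ∨ p0) ⊢ p1, p0
  [WL] p1, p0 ⊢ p1
    [Ax] p1 ⊢ p1
  [Ax] p0 ⊢ p0

Result: YES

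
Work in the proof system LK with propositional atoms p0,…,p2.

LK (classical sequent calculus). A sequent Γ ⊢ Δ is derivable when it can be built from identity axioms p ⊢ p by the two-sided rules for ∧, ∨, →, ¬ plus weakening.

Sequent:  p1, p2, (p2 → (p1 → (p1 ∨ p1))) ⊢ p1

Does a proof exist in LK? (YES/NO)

Derivation trace:
[→L] p1, p2, (p2 → (p1 → (p1 ∨ p1))) ⊢ p1
  [Ax] p2 ⊢ p2
  [→L] p1, (p1 → (p1 ∨ p1)) ⊢ p1
    [Ax] p1 ⊢ p1
    [∨L] (p1 ∨ p1) ⊢ p1
      [Ax] p1 ⊢ p1
      [Ax] p1 ⊢ p1

Result: YES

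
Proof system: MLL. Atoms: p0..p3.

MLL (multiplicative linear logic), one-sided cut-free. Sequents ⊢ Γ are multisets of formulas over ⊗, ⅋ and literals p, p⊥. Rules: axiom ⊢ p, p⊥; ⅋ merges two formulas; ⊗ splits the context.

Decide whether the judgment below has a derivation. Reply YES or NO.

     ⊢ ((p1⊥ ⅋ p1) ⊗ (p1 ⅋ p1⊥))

Derivation (root first):
[⊗]  ⊢ ((p1⊥ ⅋ p1) ⊗ (p1 ⅋ p1⊥))
  [⅋]  ⊢ (p1⊥ ⅋ p1)
    [Ax]  ⊢ p1, p1⊥
  [⅋]  ⊢ (p1 ⅋ p1⊥)
    [Ax]  ⊢ p1, p1⊥

Result: YES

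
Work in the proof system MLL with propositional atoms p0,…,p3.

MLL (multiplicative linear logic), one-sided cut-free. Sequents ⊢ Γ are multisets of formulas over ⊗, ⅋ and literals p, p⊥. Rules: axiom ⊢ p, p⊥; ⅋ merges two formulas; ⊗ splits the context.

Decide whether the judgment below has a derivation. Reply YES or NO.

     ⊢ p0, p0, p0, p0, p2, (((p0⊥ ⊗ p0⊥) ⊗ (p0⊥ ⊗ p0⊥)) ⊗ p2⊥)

Proof tree:
[⊗]  ⊢ p0, p0, p0, p0, p2, (((p0⊥ ⊗ p0⊥) ⊗ (p0⊥ ⊗ p0⊥)) ⊗ p2⊥)
  [⊗]  ⊢ p0, p0, p0, p0, ((p0⊥ ⊗ p0⊥) ⊗ (p0⊥ ⊗ p0⊥))
    [⊗]  ⊢ p0, p0, (p0⊥ ⊗ p0⊥)
      [Ax]  ⊢ p0, p0⊥
      [Ax]  ⊢ p0, p0⊥
    [⊗]  ⊢ p0, p0, (p0⊥ ⊗ p0⊥)
      [Ax]  ⊢ p0, p0⊥
      [Ax]  ⊢ p0, p0⊥
  [Ax]  ⊢ p2, p2⊥

Result: YES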